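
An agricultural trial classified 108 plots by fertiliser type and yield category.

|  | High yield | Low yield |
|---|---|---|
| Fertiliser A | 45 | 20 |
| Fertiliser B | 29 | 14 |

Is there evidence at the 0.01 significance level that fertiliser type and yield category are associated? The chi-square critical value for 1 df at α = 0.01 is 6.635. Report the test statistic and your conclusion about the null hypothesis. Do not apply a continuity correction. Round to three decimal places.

0.038; fail to reject H₀

Row totals: 65, 43. Column totals: 74, 34. Grand total N = 108.
Expected counts (row total × column total / N):
  Fertiliser A, High yield: 65×74/108 = 44.5370
  Fertiliser A, Low yield: 65×34/108 = 20.4630
  Fertiliser B, High yield: 43×74/108 = 29.4630
  Fertiliser B, Low yield: 43×34/108 = 13.5370
Contributions (O − E)²/E:
  (45 − 44.5370)²/44.5370 = 0.0048
  (20 − 20.4630)²/20.4630 = 0.0105
  (29 − 29.4630)²/29.4630 = 0.0073
  (14 − 13.5370)²/13.5370 = 0.0158
χ² = 0.0048 + 0.0105 + 0.0073 + 0.0158 = 0.038
df = (2−1)(2−1) = 1. Since 0.038 < 6.635, fail to reject the null hypothesis of independence at α = 0.01.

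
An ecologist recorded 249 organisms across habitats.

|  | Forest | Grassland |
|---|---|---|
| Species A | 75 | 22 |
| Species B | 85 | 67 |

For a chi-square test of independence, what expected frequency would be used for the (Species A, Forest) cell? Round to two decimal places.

Row total (Species A) = 97; column total (Forest) = 160; grand total N = 249.
Expected count = (row total × column total) / N = 97 × 160 / 249 = 62.33.

62.33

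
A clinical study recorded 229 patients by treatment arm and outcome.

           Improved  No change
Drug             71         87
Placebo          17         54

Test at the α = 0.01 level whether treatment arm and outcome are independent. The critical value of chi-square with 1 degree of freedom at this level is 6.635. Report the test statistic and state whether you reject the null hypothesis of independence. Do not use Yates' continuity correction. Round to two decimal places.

9.12; reject H₀

Row totals: 158, 71. Column totals: 88, 141. Grand total N = 229.
Expected counts (row total × column total / N):
  Drug, Improved: 158×88/229 = 60.716
  Drug, No change: 158×141/229 = 97.284
  Placebo, Improved: 71×88/229 = 27.284
  Placebo, No change: 71×141/229 = 43.716
Contributions (O − E)²/E:
  (71 − 60.716)²/60.716 = 1.7419
  (87 − 97.284)²/97.284 = 1.0871
  (17 − 27.284)²/27.284 = 3.8763
  (54 − 43.716)²/43.716 = 2.4193
χ² = 1.7419 + 1.0871 + 3.8763 + 2.4193 = 9.12
df = (2−1)(2−1) = 1. Since 9.12 > 6.635, reject the null hypothesis of independence at α = 0.01.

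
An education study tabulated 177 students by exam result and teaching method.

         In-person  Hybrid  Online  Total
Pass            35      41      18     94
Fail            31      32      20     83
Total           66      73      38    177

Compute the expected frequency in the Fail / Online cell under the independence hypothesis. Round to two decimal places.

17.82

Row total (Fail) = 83; column total (Online) = 38; grand total N = 177.
Expected count = (row total × column total) / N = 83 × 38 / 177 = 17.82.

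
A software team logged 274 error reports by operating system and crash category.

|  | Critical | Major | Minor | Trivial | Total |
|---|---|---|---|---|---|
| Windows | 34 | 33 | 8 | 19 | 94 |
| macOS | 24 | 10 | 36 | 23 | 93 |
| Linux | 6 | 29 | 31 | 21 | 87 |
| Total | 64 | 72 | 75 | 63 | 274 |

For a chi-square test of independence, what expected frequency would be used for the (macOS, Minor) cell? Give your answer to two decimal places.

Row total (macOS) = 93; column total (Minor) = 75; grand total N = 274.
Expected count = (row total × column total) / N = 93 × 75 / 274 = 25.46.

25.46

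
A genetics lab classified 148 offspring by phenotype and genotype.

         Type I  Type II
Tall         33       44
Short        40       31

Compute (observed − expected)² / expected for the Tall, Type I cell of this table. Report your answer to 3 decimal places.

0.653

Row total (Tall) = 77; column total (Type I) = 73; N = 148.
Expected count E = 77 × 73 / 148 = 37.9797.
Contribution = (O − E)²/E = (33 − 37.9797)² / 37.9797 = 0.653.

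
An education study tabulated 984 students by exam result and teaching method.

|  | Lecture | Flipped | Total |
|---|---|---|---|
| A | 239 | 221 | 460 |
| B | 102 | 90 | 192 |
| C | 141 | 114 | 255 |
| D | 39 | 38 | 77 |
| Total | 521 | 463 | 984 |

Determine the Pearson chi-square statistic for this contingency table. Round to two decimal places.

0.91

Grand total N = 984.
Expected counts (row total × column total / N):
  A, Lecture: 460×521/984 = 243.557
  A, Flipped: 460×463/984 = 216.443
  B, Lecture: 192×521/984 = 101.659
  B, Flipped: 192×463/984 = 90.341
  C, Lecture: 255×521/984 = 135.015
  C, Flipped: 255×463/984 = 119.985
  D, Lecture: 77×521/984 = 40.769
  D, Flipped: 77×463/984 = 36.231
Contributions (O − E)²/E:
  (239 − 243.557)²/243.557 = 0.0853
  (221 − 216.443)²/216.443 = 0.0959
  (102 − 101.659)²/101.659 = 0.0011
  (90 − 90.341)²/90.341 = 0.0013
  (141 − 135.015)²/135.015 = 0.2653
  (114 − 119.985)²/119.985 = 0.2985
  (39 − 40.769)²/40.769 = 0.0768
  (38 − 36.231)²/36.231 = 0.0864
χ² = 0.0853 + 0.0959 + 0.0011 + 0.0013 + 0.2653 + 0.2985 + 0.0768 + 0.0864 = 0.91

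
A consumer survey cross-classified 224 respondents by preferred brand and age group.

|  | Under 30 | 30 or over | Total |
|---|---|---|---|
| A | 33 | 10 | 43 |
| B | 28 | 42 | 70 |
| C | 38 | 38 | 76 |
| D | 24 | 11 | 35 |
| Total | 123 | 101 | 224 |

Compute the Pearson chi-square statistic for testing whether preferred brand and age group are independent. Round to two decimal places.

Grand total N = 224.
Expected counts (row total × column total / N):
  A, Under 30: 43×123/224 = 23.612
  A, 30 or over: 43×101/224 = 19.388
  B, Under 30: 70×123/224 = 38.438
  B, 30 or over: 70×101/224 = 31.562
  C, Under 30: 76×123/224 = 41.732
  C, 30 or over: 76×101/224 = 34.268
  D, Under 30: 35×123/224 = 19.219
  D, 30 or over: 35×101/224 = 15.781
Contributions (O − E)²/E:
  (33 − 23.612)²/23.612 = 3.7326
  (10 − 19.388)²/19.388 = 4.5458
  (28 − 38.438)²/38.438 = 2.8345
  (42 − 31.562)²/31.562 = 3.4520
  (38 − 41.732)²/41.732 = 0.3337
  (38 − 34.268)²/34.268 = 0.4064
  (24 − 19.219)²/19.219 = 1.1893
  (11 − 15.781)²/15.781 = 1.4484
χ² = 3.7326 + 4.5458 + 2.8345 + 3.4520 + 0.3337 + 0.4064 + 1.1893 + 1.4484 = 17.94

17.94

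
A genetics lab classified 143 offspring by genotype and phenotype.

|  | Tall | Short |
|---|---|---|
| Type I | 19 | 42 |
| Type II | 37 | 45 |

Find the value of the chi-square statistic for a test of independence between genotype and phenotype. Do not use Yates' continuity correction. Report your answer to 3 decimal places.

Row totals: 61, 82. Column totals: 56, 87. Grand total N = 143.
Expected counts (row total × column total / N):
  Type I, Tall: 61×56/143 = 23.8881
  Type I, Short: 61×87/143 = 37.1119
  Type II, Tall: 82×56/143 = 32.1119
  Type II, Short: 82×87/143 = 49.8881
Contributions (O − E)²/E:
  (19 − 23.8881)²/23.8881 = 1.0002
  (42 − 37.1119)²/37.1119 = 0.6438
  (37 − 32.1119)²/32.1119 = 0.7441
  (45 − 49.8881)²/49.8881 = 0.4789
χ² = 1.0002 + 0.6438 + 0.7441 + 0.4789 = 2.867

2.867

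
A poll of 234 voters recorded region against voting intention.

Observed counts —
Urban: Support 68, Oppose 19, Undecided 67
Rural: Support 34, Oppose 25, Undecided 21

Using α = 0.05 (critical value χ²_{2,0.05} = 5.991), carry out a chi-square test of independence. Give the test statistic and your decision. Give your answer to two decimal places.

14.22; reject H₀

Row totals: 154, 80. Column totals: 102, 44, 88. Grand total N = 234.
Expected counts (row total × column total / N):
  Urban, Support: 154×102/234 = 67.128
  Urban, Oppose: 154×44/234 = 28.957
  Urban, Undecided: 154×88/234 = 57.915
  Rural, Support: 80×102/234 = 34.872
  Rural, Oppose: 80×44/234 = 15.043
  Rural, Undecided: 80×88/234 = 30.085
Contributions (O − E)²/E:
  (68 − 67.128)²/67.128 = 0.0113
  (19 − 28.957)²/28.957 = 3.4238
  (67 − 57.915)²/57.915 = 1.4251
  (34 − 34.872)²/34.872 = 0.0218
  (25 − 15.043)²/15.043 = 6.5906
  (21 − 30.085)²/30.085 = 2.7435
χ² = 0.0113 + 3.4238 + 1.4251 + 0.0218 + 6.5906 + 2.7435 = 14.22
df = (2−1)(3−1) = 2. Since 14.22 > 5.991, reject the null hypothesis of independence at α = 0.05.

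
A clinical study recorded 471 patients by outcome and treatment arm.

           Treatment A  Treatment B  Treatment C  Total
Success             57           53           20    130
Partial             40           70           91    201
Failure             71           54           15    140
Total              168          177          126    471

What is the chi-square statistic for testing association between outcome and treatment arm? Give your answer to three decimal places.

71.643

Grand total N = 471.
Expected counts (row total × column total / N):
  Success, Treatment A: 130×168/471 = 46.3694
  Success, Treatment B: 130×177/471 = 48.8535
  Success, Treatment C: 130×126/471 = 34.7771
  Partial, Treatment A: 201×168/471 = 71.6943
  Partial, Treatment B: 201×177/471 = 75.5350
  Partial, Treatment C: 201×126/471 = 53.7707
  Failure, Treatment A: 140×168/471 = 49.9363
  Failure, Treatment B: 140×177/471 = 52.6115
  Failure, Treatment C: 140×126/471 = 37.4522
Contributions (O − E)²/E:
  (57 − 46.3694)²/46.3694 = 2.4372
  (53 − 48.8535)²/48.8535 = 0.3519
  (20 − 34.7771)²/34.7771 = 6.2789
  (40 − 71.6943)²/71.6943 = 14.0113
  (70 − 75.5350)²/75.5350 = 0.4056
  (91 − 53.7707)²/53.7707 = 25.7765
  (71 − 49.9363)²/49.9363 = 8.8849
  (54 − 52.6115)²/52.6115 = 0.0366
  (15 − 37.4522)²/37.4522 = 13.4599
χ² = 2.4372 + 0.3519 + 6.2789 + 14.0113 + 0.4056 + 25.7765 + 8.8849 + 0.0366 + 13.4599 = 71.643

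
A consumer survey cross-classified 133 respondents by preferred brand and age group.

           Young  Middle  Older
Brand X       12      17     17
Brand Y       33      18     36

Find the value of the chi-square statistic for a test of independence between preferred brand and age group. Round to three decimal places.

4.421

Row totals: 46, 87. Column totals: 45, 35, 53. Grand total N = 133.
Expected counts (row total × column total / N):
  Brand X, Young: 46×45/133 = 15.5639
  Brand X, Middle: 46×35/133 = 12.1053
  Brand X, Older: 46×53/133 = 18.3308
  Brand Y, Young: 87×45/133 = 29.4361
  Brand Y, Middle: 87×35/133 = 22.8947
  Brand Y, Older: 87×53/133 = 34.6692
Contributions (O − E)²/E:
  (12 − 15.5639)²/15.5639 = 0.8161
  (17 − 12.1053)²/12.1053 = 1.9791
  (17 − 18.3308)²/18.3308 = 0.0966
  (33 − 29.4361)²/29.4361 = 0.4315
  (18 − 22.8947)²/22.8947 = 1.0464
  (36 − 34.6692)²/34.6692 = 0.0511
χ² = 0.8161 + 1.9791 + 0.0966 + 0.4315 + 1.0464 + 0.0511 = 4.421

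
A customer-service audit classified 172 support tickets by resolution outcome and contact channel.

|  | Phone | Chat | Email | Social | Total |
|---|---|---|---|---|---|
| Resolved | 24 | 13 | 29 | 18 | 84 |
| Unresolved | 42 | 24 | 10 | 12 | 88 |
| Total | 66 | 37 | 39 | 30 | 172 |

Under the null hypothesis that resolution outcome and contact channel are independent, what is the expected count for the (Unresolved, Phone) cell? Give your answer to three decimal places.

33.767

Row total (Unresolved) = 88; column total (Phone) = 66; grand total N = 172.
Expected count = (row total × column total) / N = 88 × 66 / 172 = 33.767.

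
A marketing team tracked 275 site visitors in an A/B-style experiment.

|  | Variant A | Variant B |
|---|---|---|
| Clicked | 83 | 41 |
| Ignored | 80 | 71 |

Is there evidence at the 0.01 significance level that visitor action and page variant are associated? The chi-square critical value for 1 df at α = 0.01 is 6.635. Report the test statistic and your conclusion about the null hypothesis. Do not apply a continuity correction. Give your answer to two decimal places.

Row totals: 124, 151. Column totals: 163, 112. Grand total N = 275.
Expected counts (row total × column total / N):
  Clicked, Variant A: 124×163/275 = 73.498
  Clicked, Variant B: 124×112/275 = 50.502
  Ignored, Variant A: 151×163/275 = 89.502
  Ignored, Variant B: 151×112/275 = 61.498
Contributions (O − E)²/E:
  (83 − 73.498)²/73.498 = 1.2284
  (41 − 50.502)²/50.502 = 1.7878
  (80 − 89.502)²/89.502 = 1.0088
  (71 − 61.498)²/61.498 = 1.4681
χ² = 1.2284 + 1.7878 + 1.0088 + 1.4681 = 5.49
df = (2−1)(2−1) = 1. Since 5.49 < 6.635, fail to reject the null hypothesis of independence at α = 0.01.

5.49; fail to reject H₀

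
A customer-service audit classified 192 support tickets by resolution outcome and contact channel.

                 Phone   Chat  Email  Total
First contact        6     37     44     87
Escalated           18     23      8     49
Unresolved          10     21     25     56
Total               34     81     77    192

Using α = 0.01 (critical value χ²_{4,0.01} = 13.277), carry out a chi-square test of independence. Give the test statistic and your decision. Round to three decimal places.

25.891; reject H₀

Grand total N = 192.
Expected counts (row total × column total / N):
  First contact, Phone: 87×34/192 = 15.4062
  First contact, Chat: 87×81/192 = 36.7031
  First contact, Email: 87×77/192 = 34.8906
  Escalated, Phone: 49×34/192 = 8.6771
  Escalated, Chat: 49×81/192 = 20.6719
  Escalated, Email: 49×77/192 = 19.6510
  Unresolved, Phone: 56×34/192 = 9.9167
  Unresolved, Chat: 56×81/192 = 23.6250
  Unresolved, Email: 56×77/192 = 22.4583
Contributions (O − E)²/E:
  (6 − 15.4062)²/15.4062 = 5.7429
  (37 − 36.7031)²/36.7031 = 0.0024
  (44 − 34.8906)²/34.8906 = 2.3783
  (18 − 8.6771)²/8.6771 = 10.0168
  (23 − 20.6719)²/20.6719 = 0.2622
  (8 − 19.6510)²/19.6510 = 6.9078
  (10 − 9.9167)²/9.9167 = 0.0007
  (21 − 23.6250)²/23.6250 = 0.2917
  (25 − 22.4583)²/22.4583 = 0.2877
χ² = 5.7429 + 0.0024 + 2.3783 + 10.0168 + 0.2622 + 6.9078 + 0.0007 + 0.2917 + 0.2877 = 25.891
df = (3−1)(3−1) = 4. Since 25.891 > 13.277, reject the null hypothesis of independence at α = 0.01.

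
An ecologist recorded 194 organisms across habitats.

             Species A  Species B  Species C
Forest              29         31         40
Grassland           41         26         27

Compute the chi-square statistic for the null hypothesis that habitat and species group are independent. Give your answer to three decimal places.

Row totals: 100, 94. Column totals: 70, 57, 67. Grand total N = 194.
Expected counts (row total × column total / N):
  Forest, Species A: 100×70/194 = 36.0825
  Forest, Species B: 100×57/194 = 29.3814
  Forest, Species C: 100×67/194 = 34.5361
  Grassland, Species A: 94×70/194 = 33.9175
  Grassland, Species B: 94×57/194 = 27.6186
  Grassland, Species C: 94×67/194 = 32.4639
Contributions (O − E)²/E:
  (29 − 36.0825)²/36.0825 = 1.3902
  (31 − 29.3814)²/29.3814 = 0.0892
  (40 − 34.5361)²/34.5361 = 0.8644
  (41 − 33.9175)²/33.9175 = 1.4789
  (26 − 27.6186)²/27.6186 = 0.0949
  (27 − 32.4639)²/32.4639 = 0.9196
χ² = 1.3902 + 0.0892 + 0.8644 + 1.4789 + 0.0949 + 0.9196 = 4.837

4.837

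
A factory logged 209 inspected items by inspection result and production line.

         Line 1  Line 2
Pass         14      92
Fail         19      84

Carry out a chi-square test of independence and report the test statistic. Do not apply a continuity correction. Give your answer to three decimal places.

Row totals: 106, 103. Column totals: 33, 176. Grand total N = 209.
Expected counts (row total × column total / N):
  Pass, Line 1: 106×33/209 = 16.7368
  Pass, Line 2: 106×176/209 = 89.2632
  Fail, Line 1: 103×33/209 = 16.2632
  Fail, Line 2: 103×176/209 = 86.7368
Contributions (O − E)²/E:
  (14 − 16.7368)²/16.7368 = 0.4475
  (92 − 89.2632)²/89.2632 = 0.0839
  (19 − 16.2632)²/16.2632 = 0.4606
  (84 − 86.7368)²/86.7368 = 0.0864
χ² = 0.4475 + 0.0839 + 0.4606 + 0.0864 = 1.078

1.078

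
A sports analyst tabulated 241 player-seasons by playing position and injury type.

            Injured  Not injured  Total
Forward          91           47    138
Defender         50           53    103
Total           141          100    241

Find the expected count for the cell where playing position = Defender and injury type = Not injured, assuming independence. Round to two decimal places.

42.74

Row total (Defender) = 103; column total (Not injured) = 100; grand total N = 241.
Expected count = (row total × column total) / N = 103 × 100 / 241 = 42.74.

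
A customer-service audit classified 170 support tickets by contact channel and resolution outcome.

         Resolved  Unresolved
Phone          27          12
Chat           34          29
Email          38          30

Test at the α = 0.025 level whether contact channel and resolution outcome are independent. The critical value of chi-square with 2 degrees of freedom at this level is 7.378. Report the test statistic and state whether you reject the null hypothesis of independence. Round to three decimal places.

2.565; fail to reject H₀

Row totals: 39, 63, 68. Column totals: 99, 71. Grand total N = 170.
Expected counts (row total × column total / N):
  Phone, Resolved: 39×99/170 = 22.7118
  Phone, Unresolved: 39×71/170 = 16.2882
  Chat, Resolved: 63×99/170 = 36.6882
  Chat, Unresolved: 63×71/170 = 26.3118
  Email, Resolved: 68×99/170 = 39.6000
  Email, Unresolved: 68×71/170 = 28.4000
Contributions (O − E)²/E:
  (27 − 22.7118)²/22.7118 = 0.8097
  (12 − 16.2882)²/16.2882 = 1.1290
  (34 − 36.6882)²/36.6882 = 0.1970
  (29 − 26.3118)²/26.3118 = 0.2746
  (38 − 39.6000)²/39.6000 = 0.0646
  (30 − 28.4000)²/28.4000 = 0.0901
χ² = 0.8097 + 1.1290 + 0.1970 + 0.2746 + 0.0646 + 0.0901 = 2.565
df = (3−1)(2−1) = 2. Since 2.565 < 7.378, fail to reject the null hypothesis of independence at α = 0.025.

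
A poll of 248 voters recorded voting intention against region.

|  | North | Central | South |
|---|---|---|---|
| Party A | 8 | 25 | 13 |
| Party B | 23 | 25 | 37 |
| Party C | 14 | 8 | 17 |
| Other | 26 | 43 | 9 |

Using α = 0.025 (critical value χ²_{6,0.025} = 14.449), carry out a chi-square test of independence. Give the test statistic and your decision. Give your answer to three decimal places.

32.192; reject H₀

Row totals: 46, 85, 39, 78. Column totals: 71, 101, 76. Grand total N = 248.
Expected counts (row total × column total / N):
  Party A, North: 46×71/248 = 13.1694
  Party A, Central: 46×101/248 = 18.7339
  Party A, South: 46×76/248 = 14.0968
  Party B, North: 85×71/248 = 24.3347
  Party B, Central: 85×101/248 = 34.6169
  Party B, South: 85×76/248 = 26.0484
  Party C, North: 39×71/248 = 11.1653
  Party C, Central: 39×101/248 = 15.8831
  Party C, South: 39×76/248 = 11.9516
  Other, North: 78×71/248 = 22.3306
  Other, Central: 78×101/248 = 31.7661
  Other, South: 78×76/248 = 23.9032
Contributions (O − E)²/E:
  (8 − 13.1694)²/13.1694 = 2.0292
  (25 − 18.7339)²/18.7339 = 2.0959
  (13 − 14.0968)²/14.0968 = 0.0853
  (23 − 24.3347)²/24.3347 = 0.0732
  (25 − 34.6169)²/34.6169 = 2.6717
  (37 − 26.0484)²/26.0484 = 4.6044
  (14 − 11.1653)²/11.1653 = 0.7197
  (8 − 15.8831)²/15.8831 = 3.9125
  (17 − 11.9516)²/11.9516 = 2.1325
  (26 − 22.3306)²/22.3306 = 0.6030
  (43 − 31.7661)²/31.7661 = 3.9728
  (9 − 23.9032)²/23.9032 = 9.2919
χ² = 2.0292 + 2.0959 + 0.0853 + 0.0732 + 2.6717 + 4.6044 + 0.7197 + 3.9125 + 2.1325 + 0.6030 + 3.9728 + 9.2919 = 32.192
df = (4−1)(3−1) = 6. Since 32.192 > 14.449, reject the null hypothesis of independence at α = 0.025.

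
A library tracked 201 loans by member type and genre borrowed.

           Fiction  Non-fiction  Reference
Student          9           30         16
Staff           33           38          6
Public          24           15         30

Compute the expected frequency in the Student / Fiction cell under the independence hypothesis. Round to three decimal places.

18.060

Row total (Student) = 55; column total (Fiction) = 66; grand total N = 201.
Expected count = (row total × column total) / N = 55 × 66 / 201 = 18.060.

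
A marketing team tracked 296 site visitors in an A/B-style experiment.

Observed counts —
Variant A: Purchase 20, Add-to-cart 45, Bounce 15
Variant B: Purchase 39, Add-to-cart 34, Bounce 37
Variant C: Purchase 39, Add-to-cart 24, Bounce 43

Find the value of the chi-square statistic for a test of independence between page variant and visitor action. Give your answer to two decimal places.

Row totals: 80, 110, 106. Column totals: 98, 103, 95. Grand total N = 296.
Expected counts (row total × column total / N):
  Variant A, Purchase: 80×98/296 = 26.486
  Variant A, Add-to-cart: 80×103/296 = 27.838
  Variant A, Bounce: 80×95/296 = 25.676
  Variant B, Purchase: 110×98/296 = 36.419
  Variant B, Add-to-cart: 110×103/296 = 38.277
  Variant B, Bounce: 110×95/296 = 35.304
  Variant C, Purchase: 106×98/296 = 35.095
  Variant C, Add-to-cart: 106×103/296 = 36.885
  Variant C, Bounce: 106×95/296 = 34.020
Contributions (O − E)²/E:
  (20 − 26.486)²/26.486 = 1.5883
  (45 − 27.838)²/27.838 = 10.5803
  (15 − 25.676)²/25.676 = 4.4390
  (39 − 36.419)²/36.419 = 0.1829
  (34 − 38.277)²/38.277 = 0.4779
  (37 − 35.304)²/35.304 = 0.0815
  (39 − 35.095)²/35.095 = 0.4345
  (24 − 36.885)²/36.885 = 4.5011
  (43 − 34.020)²/34.020 = 2.3704
χ² = 1.5883 + 10.5803 + 4.4390 + 0.1829 + 0.4779 + 0.0815 + 0.4345 + 4.5011 + 2.3704 = 24.66

24.66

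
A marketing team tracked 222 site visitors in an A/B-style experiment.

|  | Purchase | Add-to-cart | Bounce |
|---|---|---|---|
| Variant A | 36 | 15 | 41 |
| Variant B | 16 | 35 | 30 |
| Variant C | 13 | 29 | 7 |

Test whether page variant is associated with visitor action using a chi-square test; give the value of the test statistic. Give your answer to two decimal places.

Row totals: 92, 81, 49. Column totals: 65, 79, 78. Grand total N = 222.
Expected counts (row total × column total / N):
  Variant A, Purchase: 92×65/222 = 26.937
  Variant A, Add-to-cart: 92×79/222 = 32.739
  Variant A, Bounce: 92×78/222 = 32.324
  Variant B, Purchase: 81×65/222 = 23.716
  Variant B, Add-to-cart: 81×79/222 = 28.824
  Variant B, Bounce: 81×78/222 = 28.459
  Variant C, Purchase: 49×65/222 = 14.347
  Variant C, Add-to-cart: 49×79/222 = 17.437
  Variant C, Bounce: 49×78/222 = 17.216
Contributions (O − E)²/E:
  (36 − 26.937)²/26.937 = 3.0493
  (15 − 32.739)²/32.739 = 9.6115
  (41 − 32.324)²/32.324 = 2.3287
  (16 − 23.716)²/23.716 = 2.5104
  (35 − 28.824)²/28.824 = 1.3233
  (30 − 28.459)²/28.459 = 0.0834
  (13 − 14.347)²/14.347 = 0.1265
  (29 − 17.437)²/17.437 = 7.6678
  (7 − 17.216)²/17.216 = 6.0622
χ² = 3.0493 + 9.6115 + 2.3287 + 2.5104 + 1.3233 + 0.0834 + 0.1265 + 7.6678 + 6.0622 = 32.76

32.76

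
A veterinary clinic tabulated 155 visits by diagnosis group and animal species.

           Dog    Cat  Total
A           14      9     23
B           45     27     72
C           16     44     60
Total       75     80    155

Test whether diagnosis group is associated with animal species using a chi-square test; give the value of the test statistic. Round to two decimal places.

18.51

Grand total N = 155.
Expected counts (row total × column total / N):
  A, Dog: 23×75/155 = 11.129
  A, Cat: 23×80/155 = 11.871
  B, Dog: 72×75/155 = 34.839
  B, Cat: 72×80/155 = 37.161
  C, Dog: 60×75/155 = 29.032
  C, Cat: 60×80/155 = 30.968
Contributions (O − E)²/E:
  (14 − 11.129)²/11.129 = 0.7406
  (9 − 11.871)²/11.871 = 0.6944
  (45 − 34.839)²/34.839 = 2.9635
  (27 − 37.161)²/37.161 = 2.7783
  (16 − 29.032)²/29.032 = 5.8499
  (44 − 30.968)²/30.968 = 5.4841
χ² = 0.7406 + 0.6944 + 2.9635 + 2.7783 + 5.8499 + 5.4841 = 18.51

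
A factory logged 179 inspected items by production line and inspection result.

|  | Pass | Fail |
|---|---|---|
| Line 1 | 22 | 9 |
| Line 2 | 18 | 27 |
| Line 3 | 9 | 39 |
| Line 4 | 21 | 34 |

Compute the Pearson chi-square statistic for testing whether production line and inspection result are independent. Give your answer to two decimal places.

21.60

Row totals: 31, 45, 48, 55. Column totals: 70, 109. Grand total N = 179.
Expected counts (row total × column total / N):
  Line 1, Pass: 31×70/179 = 12.123
  Line 1, Fail: 31×109/179 = 18.877
  Line 2, Pass: 45×70/179 = 17.598
  Line 2, Fail: 45×109/179 = 27.402
  Line 3, Pass: 48×70/179 = 18.771
  Line 3, Fail: 48×109/179 = 29.229
  Line 4, Pass: 55×70/179 = 21.508
  Line 4, Fail: 55×109/179 = 33.492
Contributions (O − E)²/E:
  (22 − 12.123)²/12.123 = 8.0471
  (9 − 18.877)²/18.877 = 5.1679
  (18 − 17.598)²/17.598 = 0.0092
  (27 − 27.402)²/27.402 = 0.0059
  (9 − 18.771)²/18.771 = 5.0862
  (39 − 29.229)²/29.229 = 3.2664
  (21 − 21.508)²/21.508 = 0.0120
  (34 − 33.492)²/33.492 = 0.0077
χ² = 8.0471 + 5.1679 + 0.0092 + 0.0059 + 5.0862 + 3.2664 + 0.0120 + 0.0077 = 21.60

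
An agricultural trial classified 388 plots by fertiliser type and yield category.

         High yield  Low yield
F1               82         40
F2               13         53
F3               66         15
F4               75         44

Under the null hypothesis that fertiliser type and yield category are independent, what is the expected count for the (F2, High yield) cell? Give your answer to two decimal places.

Row total (F2) = 66; column total (High yield) = 236; grand total N = 388.
Expected count = (row total × column total) / N = 66 × 236 / 388 = 40.14.

40.14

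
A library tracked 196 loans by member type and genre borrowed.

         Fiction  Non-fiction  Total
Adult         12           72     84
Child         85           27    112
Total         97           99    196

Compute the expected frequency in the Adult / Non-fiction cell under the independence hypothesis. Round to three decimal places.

42.429

Row total (Adult) = 84; column total (Non-fiction) = 99; grand total N = 196.
Expected count = (row total × column total) / N = 84 × 99 / 196 = 42.429.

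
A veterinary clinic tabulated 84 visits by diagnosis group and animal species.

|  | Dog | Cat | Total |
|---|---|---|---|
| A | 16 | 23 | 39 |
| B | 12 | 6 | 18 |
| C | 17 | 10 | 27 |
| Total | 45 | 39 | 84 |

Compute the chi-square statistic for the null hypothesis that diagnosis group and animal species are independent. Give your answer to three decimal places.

4.666

Grand total N = 84.
Expected counts (row total × column total / N):
  A, Dog: 39×45/84 = 20.89286
  A, Cat: 39×39/84 = 18.10714
  B, Dog: 18×45/84 = 9.64286
  B, Cat: 18×39/84 = 8.35714
  C, Dog: 27×45/84 = 14.46429
  C, Cat: 27×39/84 = 12.53571
Contributions (O − E)²/E:
  (16 − 20.89286)²/20.89286 = 1.1458
  (23 − 18.10714)²/18.10714 = 1.3221
  (12 − 9.64286)²/9.64286 = 0.5762
  (6 − 8.35714)²/8.35714 = 0.6648
  (17 − 14.46429)²/14.46429 = 0.4445
  (10 − 12.53571)²/12.53571 = 0.5129
χ² = 1.1458 + 1.3221 + 0.5762 + 0.6648 + 0.4445 + 0.5129 = 4.666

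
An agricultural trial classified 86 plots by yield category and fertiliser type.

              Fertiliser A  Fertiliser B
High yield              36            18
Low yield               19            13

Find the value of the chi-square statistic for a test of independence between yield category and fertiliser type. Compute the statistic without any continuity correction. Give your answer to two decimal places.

Row totals: 54, 32. Column totals: 55, 31. Grand total N = 86.
Expected counts (row total × column total / N):
  High yield, Fertiliser A: 54×55/86 = 34.535
  High yield, Fertiliser B: 54×31/86 = 19.465
  Low yield, Fertiliser A: 32×55/86 = 20.465
  Low yield, Fertiliser B: 32×31/86 = 11.535
Contributions (O − E)²/E:
  (36 − 34.535)²/34.535 = 0.0621
  (18 − 19.465)²/19.465 = 0.1103
  (19 − 20.465)²/20.465 = 0.1049
  (13 − 11.535)²/11.535 = 0.1861
χ² = 0.0621 + 0.1103 + 0.1049 + 0.1861 = 0.46

0.46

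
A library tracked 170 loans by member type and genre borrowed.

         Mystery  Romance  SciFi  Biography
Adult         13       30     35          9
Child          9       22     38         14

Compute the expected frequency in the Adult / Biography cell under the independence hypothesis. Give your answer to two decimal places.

11.77

Row total (Adult) = 87; column total (Biography) = 23; grand total N = 170.
Expected count = (row total × column total) / N = 87 × 23 / 170 = 11.77.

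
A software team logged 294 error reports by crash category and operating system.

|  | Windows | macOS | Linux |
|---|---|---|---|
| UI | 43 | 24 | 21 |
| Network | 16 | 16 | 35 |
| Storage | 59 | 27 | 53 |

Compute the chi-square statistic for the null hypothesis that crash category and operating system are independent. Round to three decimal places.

Row totals: 88, 67, 139. Column totals: 118, 67, 109. Grand total N = 294.
Expected counts (row total × column total / N):
  UI, Windows: 88×118/294 = 35.31973
  UI, macOS: 88×67/294 = 20.05442
  UI, Linux: 88×109/294 = 32.62585
  Network, Windows: 67×118/294 = 26.89116
  Network, macOS: 67×67/294 = 15.26871
  Network, Linux: 67×109/294 = 24.84014
  Storage, Windows: 139×118/294 = 55.78912
  Storage, macOS: 139×67/294 = 31.67687
  Storage, Linux: 139×109/294 = 51.53401
Contributions (O − E)²/E:
  (43 − 35.31973)²/35.31973 = 1.6701
  (24 − 20.05442)²/20.05442 = 0.7763
  (21 − 32.62585)²/32.62585 = 4.1427
  (16 − 26.89116)²/26.89116 = 4.4110
  (16 − 15.26871)²/15.26871 = 0.0350
  (35 − 24.84014)²/24.84014 = 4.1555
  (59 − 55.78912)²/55.78912 = 0.1848
  (27 − 31.67687)²/31.67687 = 0.6905
  (53 − 51.53401)²/51.53401 = 0.0417
χ² = 1.6701 + 0.7763 + 4.1427 + 4.4110 + 0.0350 + 4.1555 + 0.1848 + 0.6905 + 0.0417 = 16.108

16.108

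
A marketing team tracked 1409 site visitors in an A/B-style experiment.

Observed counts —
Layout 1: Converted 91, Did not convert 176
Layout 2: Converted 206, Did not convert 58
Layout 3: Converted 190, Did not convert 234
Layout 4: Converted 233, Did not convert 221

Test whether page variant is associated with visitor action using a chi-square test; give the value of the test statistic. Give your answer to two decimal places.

114.29

Row totals: 267, 264, 424, 454. Column totals: 720, 689. Grand total N = 1409.
Expected counts (row total × column total / N):
  Layout 1, Converted: 267×720/1409 = 136.437
  Layout 1, Did not convert: 267×689/1409 = 130.563
  Layout 2, Converted: 264×720/1409 = 134.904
  Layout 2, Did not convert: 264×689/1409 = 129.096
  Layout 3, Converted: 424×720/1409 = 216.664
  Layout 3, Did not convert: 424×689/1409 = 207.336
  Layout 4, Converted: 454×720/1409 = 231.994
  Layout 4, Did not convert: 454×689/1409 = 222.006
Contributions (O − E)²/E:
  (91 − 136.437)²/136.437 = 15.1317
  (176 − 130.563)²/130.563 = 15.8125
  (206 − 134.904)²/134.904 = 37.4684
  (58 − 129.096)²/129.096 = 39.1541
  (190 − 216.664)²/216.664 = 3.2814
  (234 − 207.336)²/207.336 = 3.4291
  (233 − 231.994)²/231.994 = 0.0044
  (221 − 222.006)²/222.006 = 0.0046
χ² = 15.1317 + 15.8125 + 37.4684 + 39.1541 + 3.2814 + 3.4291 + 0.0044 + 0.0046 = 114.29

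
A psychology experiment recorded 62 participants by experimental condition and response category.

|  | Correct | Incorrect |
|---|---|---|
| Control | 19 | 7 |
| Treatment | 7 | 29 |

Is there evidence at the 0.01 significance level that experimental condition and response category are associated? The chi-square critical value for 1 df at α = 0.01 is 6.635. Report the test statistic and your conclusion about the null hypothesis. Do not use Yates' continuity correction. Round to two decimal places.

17.83; reject H₀

Row totals: 26, 36. Column totals: 26, 36. Grand total N = 62.
Expected counts (row total × column total / N):
  Control, Correct: 26×26/62 = 10.9032
  Control, Incorrect: 26×36/62 = 15.0968
  Treatment, Correct: 36×26/62 = 15.0968
  Treatment, Incorrect: 36×36/62 = 20.9032
Contributions (O − E)²/E:
  (19 − 10.9032)²/10.9032 = 6.0127
  (7 − 15.0968)²/15.0968 = 4.3425
  (7 − 15.0968)²/15.0968 = 4.3425
  (29 − 20.9032)²/20.9032 = 3.1363
χ² = 6.0127 + 4.3425 + 4.3425 + 3.1363 = 17.83
df = (2−1)(2−1) = 1. Since 17.83 > 6.635, reject the null hypothesis of independence at α = 0.01.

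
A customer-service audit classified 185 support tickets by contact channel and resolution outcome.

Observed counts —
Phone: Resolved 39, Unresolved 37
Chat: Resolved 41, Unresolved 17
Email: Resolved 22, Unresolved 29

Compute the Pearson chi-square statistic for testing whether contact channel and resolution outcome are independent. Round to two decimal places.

Row totals: 76, 58, 51. Column totals: 102, 83. Grand total N = 185.
Expected counts (row total × column total / N):
  Phone, Resolved: 76×102/185 = 41.903
  Phone, Unresolved: 76×83/185 = 34.097
  Chat, Resolved: 58×102/185 = 31.978
  Chat, Unresolved: 58×83/185 = 26.022
  Email, Resolved: 51×102/185 = 28.119
  Email, Unresolved: 51×83/185 = 22.881
Contributions (O − E)²/E:
  (39 − 41.903)²/41.903 = 0.2011
  (37 − 34.097)²/34.097 = 0.2472
  (41 − 31.978)²/31.978 = 2.5454
  (17 − 26.022)²/26.022 = 3.1280
  (22 − 28.119)²/28.119 = 1.3316
  (29 − 22.881)²/22.881 = 1.6364
χ² = 0.2011 + 0.2472 + 2.5454 + 3.1280 + 1.3316 + 1.6364 = 9.09

9.09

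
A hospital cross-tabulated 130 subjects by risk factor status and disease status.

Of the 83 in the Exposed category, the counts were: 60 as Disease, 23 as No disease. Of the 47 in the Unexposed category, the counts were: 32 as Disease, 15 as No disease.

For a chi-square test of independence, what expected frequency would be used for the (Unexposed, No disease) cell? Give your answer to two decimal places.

13.74

Row total (Unexposed) = 47; column total (No disease) = 38; grand total N = 130.
Expected count = (row total × column total) / N = 47 × 38 / 130 = 13.74.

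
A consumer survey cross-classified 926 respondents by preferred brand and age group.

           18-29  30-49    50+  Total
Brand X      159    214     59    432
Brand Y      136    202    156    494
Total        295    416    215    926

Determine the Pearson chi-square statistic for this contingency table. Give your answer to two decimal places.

Grand total N = 926.
Expected counts (row total × column total / N):
  Brand X, 18-29: 432×295/926 = 137.624
  Brand X, 30-49: 432×416/926 = 194.073
  Brand X, 50+: 432×215/926 = 100.302
  Brand Y, 18-29: 494×295/926 = 157.376
  Brand Y, 30-49: 494×416/926 = 221.927
  Brand Y, 50+: 494×215/926 = 114.698
Contributions (O − E)²/E:
  (159 − 137.624)²/137.624 = 3.3202
  (214 − 194.073)²/194.073 = 2.0461
  (59 − 100.302)²/100.302 = 17.0072
  (136 − 157.376)²/157.376 = 2.9035
  (202 − 221.927)²/221.927 = 1.7893
  (156 − 114.698)²/114.698 = 14.8726
χ² = 3.3202 + 2.0461 + 17.0072 + 2.9035 + 1.7893 + 14.8726 = 41.94

41.94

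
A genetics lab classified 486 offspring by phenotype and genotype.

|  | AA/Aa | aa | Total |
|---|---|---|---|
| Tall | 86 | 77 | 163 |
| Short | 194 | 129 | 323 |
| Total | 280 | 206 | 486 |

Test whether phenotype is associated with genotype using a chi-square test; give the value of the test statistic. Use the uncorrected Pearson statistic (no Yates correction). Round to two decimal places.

2.36

Grand total N = 486.
Expected counts (row total × column total / N):
  Tall, AA/Aa: 163×280/486 = 93.909
  Tall, aa: 163×206/486 = 69.091
  Short, AA/Aa: 323×280/486 = 186.091
  Short, aa: 323×206/486 = 136.909
Contributions (O − E)²/E:
  (86 − 93.909)²/93.909 = 0.6661
  (77 − 69.091)²/69.091 = 0.9054
  (194 − 186.091)²/186.091 = 0.3361
  (129 − 136.909)²/136.909 = 0.4569
χ² = 0.6661 + 0.9054 + 0.3361 + 0.4569 = 2.36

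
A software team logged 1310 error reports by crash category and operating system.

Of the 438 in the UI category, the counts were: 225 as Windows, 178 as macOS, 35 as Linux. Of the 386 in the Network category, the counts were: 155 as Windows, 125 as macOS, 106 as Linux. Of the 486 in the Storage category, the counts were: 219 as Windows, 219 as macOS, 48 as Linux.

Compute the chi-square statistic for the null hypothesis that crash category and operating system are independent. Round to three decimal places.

Row totals: 438, 386, 486. Column totals: 599, 522, 189. Grand total N = 1310.
Expected counts (row total × column total / N):
  UI, Windows: 438×599/1310 = 200.27634
  UI, macOS: 438×522/1310 = 174.53130
  UI, Linux: 438×189/1310 = 63.19237
  Network, Windows: 386×599/1310 = 176.49924
  Network, macOS: 386×522/1310 = 153.81069
  Network, Linux: 386×189/1310 = 55.69008
  Storage, Windows: 486×599/1310 = 222.22443
  Storage, macOS: 486×522/1310 = 193.65802
  Storage, Linux: 486×189/1310 = 70.11756
Contributions (O − E)²/E:
  (225 − 200.27634)²/200.27634 = 3.0521
  (178 − 174.53130)²/174.53130 = 0.0689
  (35 − 63.19237)²/63.19237 = 12.5776
  (155 − 176.49924)²/176.49924 = 2.6188
  (125 − 153.81069)²/153.81069 = 5.3966
  (106 − 55.69008)²/55.69008 = 45.4495
  (219 − 222.22443)²/222.22443 = 0.0468
  (219 − 193.65802)²/193.65802 = 3.3162
  (48 − 70.11756)²/70.11756 = 6.9767
χ² = 3.0521 + 0.0689 + 12.5776 + 2.6188 + 5.3966 + 45.4495 + 0.0468 + 3.3162 + 6.9767 = 79.503

79.503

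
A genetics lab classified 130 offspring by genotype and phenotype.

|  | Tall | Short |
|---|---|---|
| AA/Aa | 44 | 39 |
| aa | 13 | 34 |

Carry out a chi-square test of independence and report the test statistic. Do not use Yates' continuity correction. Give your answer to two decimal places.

7.83

Row totals: 83, 47. Column totals: 57, 73. Grand total N = 130.
Expected counts (row total × column total / N):
  AA/Aa, Tall: 83×57/130 = 36.392
  AA/Aa, Short: 83×73/130 = 46.608
  aa, Tall: 47×57/130 = 20.608
  aa, Short: 47×73/130 = 26.392
Contributions (O − E)²/E:
  (44 − 36.392)²/36.392 = 1.5905
  (39 − 46.608)²/46.608 = 1.2419
  (13 − 20.608)²/20.608 = 2.8087
  (34 − 26.392)²/26.392 = 2.1932
χ² = 1.5905 + 1.2419 + 2.8087 + 2.1932 = 7.83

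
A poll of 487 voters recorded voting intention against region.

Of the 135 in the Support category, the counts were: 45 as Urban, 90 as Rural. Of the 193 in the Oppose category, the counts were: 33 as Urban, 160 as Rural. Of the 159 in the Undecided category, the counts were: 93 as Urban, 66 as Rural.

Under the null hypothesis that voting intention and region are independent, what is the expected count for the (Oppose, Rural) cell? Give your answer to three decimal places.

125.232

Row total (Oppose) = 193; column total (Rural) = 316; grand total N = 487.
Expected count = (row total × column total) / N = 193 × 316 / 487 = 125.232.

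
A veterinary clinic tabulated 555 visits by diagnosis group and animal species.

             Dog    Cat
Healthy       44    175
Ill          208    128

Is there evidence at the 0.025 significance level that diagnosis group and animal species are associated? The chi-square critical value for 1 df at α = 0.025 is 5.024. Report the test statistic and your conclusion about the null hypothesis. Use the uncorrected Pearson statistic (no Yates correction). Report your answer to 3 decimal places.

Row totals: 219, 336. Column totals: 252, 303. Grand total N = 555.
Expected counts (row total × column total / N):
  Healthy, Dog: 219×252/555 = 99.4378
  Healthy, Cat: 219×303/555 = 119.5622
  Ill, Dog: 336×252/555 = 152.5622
  Ill, Cat: 336×303/555 = 183.4378
Contributions (O − E)²/E:
  (44 − 99.4378)²/99.4378 = 30.9073
  (175 − 119.5622)²/119.5622 = 25.7050
  (208 − 152.5622)²/152.5622 = 20.1449
  (128 − 183.4378)²/183.4378 = 16.7542
χ² = 30.9073 + 25.7050 + 20.1449 + 16.7542 = 93.511
df = (2−1)(2−1) = 1. Since 93.511 > 5.024, reject the null hypothesis of independence at α = 0.025.

93.511; reject H₀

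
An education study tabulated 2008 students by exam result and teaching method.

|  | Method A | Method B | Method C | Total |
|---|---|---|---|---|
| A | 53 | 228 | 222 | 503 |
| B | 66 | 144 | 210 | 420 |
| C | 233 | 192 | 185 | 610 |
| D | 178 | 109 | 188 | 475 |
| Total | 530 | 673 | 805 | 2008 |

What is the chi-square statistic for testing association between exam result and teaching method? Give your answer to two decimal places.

184.83

Grand total N = 2008.
Expected counts (row total × column total / N):
  A, Method A: 503×530/2008 = 132.764
  A, Method B: 503×673/2008 = 168.585
  A, Method C: 503×805/2008 = 201.651
  B, Method A: 420×530/2008 = 110.857
  B, Method B: 420×673/2008 = 140.767
  B, Method C: 420×805/2008 = 168.376
  C, Method A: 610×530/2008 = 161.006
  C, Method B: 610×673/2008 = 204.447
  C, Method C: 610×805/2008 = 244.547
  D, Method A: 475×530/2008 = 125.374
  D, Method B: 475×673/2008 = 159.201
  D, Method C: 475×805/2008 = 190.426
Contributions (O − E)²/E:
  (53 − 132.764)²/132.764 = 47.9218
  (228 − 168.585)²/168.585 = 20.9398
  (222 − 201.651)²/201.651 = 2.0535
  (66 − 110.857)²/110.857 = 18.1509
  (144 − 140.767)²/140.767 = 0.0743
  (210 − 168.376)²/168.376 = 10.2898
  (233 − 161.006)²/161.006 = 32.1922
  (192 − 204.447)²/204.447 = 0.7578
  (185 − 244.547)²/244.547 = 14.4996
  (178 − 125.374)²/125.374 = 22.0899
  (109 − 159.201)²/159.201 = 15.8299
  (188 − 190.426)²/190.426 = 0.0309
χ² = 47.9218 + 20.9398 + 2.0535 + 18.1509 + 0.0743 + 10.2898 + 32.1922 + 0.7578 + 14.4996 + 22.0899 + 15.8299 + 0.0309 = 184.83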